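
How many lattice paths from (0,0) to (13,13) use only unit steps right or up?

10400600

Each path is a sequence of 26 steps with 13 rights: C(26,13) = 10400600.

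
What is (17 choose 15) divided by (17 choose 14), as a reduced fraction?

C(n,k+1)/C(n,k) = (n−k)/(k+1) = (17−14)/(14+1) = 3/15 = 1/5.

1/5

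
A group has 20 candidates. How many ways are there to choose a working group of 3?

This is C(20,3) = 1140.

1140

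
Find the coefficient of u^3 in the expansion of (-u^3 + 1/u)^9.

-84

General term: C(9,j)·(-u^3)^j·(1/u)^(9-j), with u-exponent 3j − 1(9−j) = 4j − 9.
Set 4j − 9 = 3: j = 3.
C(9,3) = 84; (-1)^3 = -1; 1^6 = 1.
Coefficient = 84 · (-1) · 1 = -84.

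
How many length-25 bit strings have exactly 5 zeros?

Choose the 5 positions: C(25,5) = 53130.

53130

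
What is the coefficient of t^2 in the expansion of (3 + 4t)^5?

The general term is C(5,j)·(3)^j·(4t)^(5-j); the t^2 term has j = 3.
C(5,3) = 10.
Coefficient = C(5,3) · 3^3 · 4^2 = 10 · 27 · 16 = 4320.

4320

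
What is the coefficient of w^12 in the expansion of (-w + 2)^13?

26

The general term is C(13,j)·(-w)^j·(2)^(13-j); the w^12 term has j = 12.
C(13,12) = 13.
Coefficient = C(13,12) · 2^1 = 13 · 2 = 26.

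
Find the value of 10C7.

C(10,7) = C(10,3) by symmetry.
C(10,3) = (10·9·8) / 3! = 720 / 6 = 120.

120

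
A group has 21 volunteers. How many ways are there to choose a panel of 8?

203490

This is C(21,8) = 203490.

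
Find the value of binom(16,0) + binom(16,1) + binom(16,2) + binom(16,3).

697

1 + 16 + 120 + 560 = 697.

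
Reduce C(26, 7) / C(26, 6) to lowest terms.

C(n,k+1)/C(n,k) = (n−k)/(k+1) = (26−6)/(6+1) = 20/7.

20/7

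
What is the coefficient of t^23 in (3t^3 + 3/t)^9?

177147

General term: C(9,j)·(3t^3)^j·(3/t)^(9-j), with t-exponent 3j − 1(9−j) = 4j − 9.
Set 4j − 9 = 23: j = 8.
C(9,8) = 9; 3^8 = 6561; 3^1 = 3.
Coefficient = 9 · 6561 · 3 = 177147.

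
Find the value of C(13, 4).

C(13,4) = (13·12·11·10) / 4! = 17160 / 24 = 715.

715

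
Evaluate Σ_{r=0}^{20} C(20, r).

1048576

The entries of row 20 sum to 2^20 = 1048576.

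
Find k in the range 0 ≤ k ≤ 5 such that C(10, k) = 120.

3

C(10,k) increases on 0 ≤ k ≤ 5. C(10,2) = 45 and C(10,3) = 120, so k = 3.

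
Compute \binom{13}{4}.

715

C(13,4) = (13·12·11·10) / 4! = 17160 / 24 = 715.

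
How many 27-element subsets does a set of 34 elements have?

5379616

C(34,27) = C(34,7) by symmetry.
C(34,7) = (34·33·32·31·30·29·28) / 7! = 27113264640 / 5040 = 5379616.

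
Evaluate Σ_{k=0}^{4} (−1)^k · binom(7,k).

The partial alternating sum Σ_{k=0}^{4} (−1)^k C(7,k) = (−1)^4 C(6,4) = 15.

15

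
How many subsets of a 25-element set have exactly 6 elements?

177100

Choose the 6 positions: C(25,6) = 177100.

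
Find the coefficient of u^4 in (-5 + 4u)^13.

-357500000000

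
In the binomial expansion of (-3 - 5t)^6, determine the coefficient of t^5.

56250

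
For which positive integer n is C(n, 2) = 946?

44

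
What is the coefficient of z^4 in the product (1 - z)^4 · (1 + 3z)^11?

Coefficient of z^4 = Σ_{j} C(4,j)·(-1)^j·C(11,4-j)·3^(4-j) for j from 0 to 4.
= 26730 + (-17820) + 2970 + (-132) + 1 = 11749.

11749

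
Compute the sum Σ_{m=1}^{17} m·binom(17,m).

1114112

Differentiating (1+x)^17 and setting x=1: Σ m·C(17,m) = 17·2^16 = 1114112.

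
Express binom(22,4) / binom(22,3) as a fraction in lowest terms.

19/4

C(n,k+1)/C(n,k) = (n−k)/(k+1) = (22−3)/(3+1) = 19/4.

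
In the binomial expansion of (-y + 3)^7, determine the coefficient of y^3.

The general term is C(7,j)·(-y)^j·(3)^(7-j); the y^3 term has j = 3.
C(7,3) = 35.
Coefficient = C(7,3) · (-1)^3 · 3^4 = 35 · (-1) · 81 = -2835.

-2835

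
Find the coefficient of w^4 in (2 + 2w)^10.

215040

The general term is C(10,j)·(2)^j·(2w)^(10-j); the w^4 term has j = 6.
C(10,6) = 210.
Coefficient = C(10,6) · 2^6 · 2^4 = 210 · 64 · 16 = 215040.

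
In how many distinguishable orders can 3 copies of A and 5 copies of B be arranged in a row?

Choose positions for the A's: C(8,3) = 56.

56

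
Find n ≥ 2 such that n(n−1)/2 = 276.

24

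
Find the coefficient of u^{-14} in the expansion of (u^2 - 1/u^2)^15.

-1365

General term: C(15,j)·(u^2)^j·(-1/u^2)^(15-j), with u-exponent 2j − 2(15−j) = 4j − 30.
Set 4j − 30 = -14: j = 4.
C(15,4) = 1365; 1^4 = 1; (-1)^11 = -1.
Coefficient = 1365 · 1 · (-1) = -1365.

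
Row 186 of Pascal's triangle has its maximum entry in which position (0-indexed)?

93

C(186,m) is maximized at m = 186/2 = 93.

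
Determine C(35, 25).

183579396

C(35,25) = C(35,10) by symmetry.
C(35,10) = (35·34·33·32·31·30·29·28·27·26) / 10! = 666172912204800 / 3628800 = 183579396.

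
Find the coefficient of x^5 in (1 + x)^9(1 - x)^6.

39

Coefficient of x^5 = Σ_{j} C(9,j)·1^j·C(6,5-j)·(-1)^(5-j) for j from 0 to 5.
= (-6) + 135 + (-720) + 1260 + (-756) + 126 = 39.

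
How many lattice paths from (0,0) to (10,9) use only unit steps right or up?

92378

Each path is a sequence of 19 steps with 10 rights: C(19,10) = 92378.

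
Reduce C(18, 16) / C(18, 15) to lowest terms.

3/16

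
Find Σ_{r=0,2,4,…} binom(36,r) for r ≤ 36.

34359738368

Even-r terms of row 36 sum to 2^35 = 34359738368.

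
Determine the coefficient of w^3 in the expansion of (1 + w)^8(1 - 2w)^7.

56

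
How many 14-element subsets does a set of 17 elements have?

C(17,14) = C(17,3) by symmetry.
C(17,3) = (17·16·15) / 3! = 4080 / 6 = 680.

680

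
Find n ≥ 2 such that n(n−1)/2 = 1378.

53

n(n−1)/2 = 1378 ⇒ n(n−1) = 2756. Since 53·52 = 2756, n = 53.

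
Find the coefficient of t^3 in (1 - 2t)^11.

The general term is C(11,j)·(1)^j·(-2t)^(11-j); the t^3 term has j = 8.
C(11,8) = 165.
Coefficient = C(11,8) · (-2)^3 = 165 · (-8) = -1320.

-1320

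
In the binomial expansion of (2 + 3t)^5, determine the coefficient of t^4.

The general term is C(5,j)·(2)^j·(3t)^(5-j); the t^4 term has j = 1.
C(5,1) = 5.
Coefficient = C(5,1) · 2^1 · 3^4 = 5 · 2 · 81 = 810.

810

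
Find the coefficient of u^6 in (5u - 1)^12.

The general term is C(12,j)·(5u)^j·(-1)^(12-j); the u^6 term has j = 6.
C(12,6) = 924.
Coefficient = C(12,6) · 5^6 = 924 · 15625 = 14437500.

14437500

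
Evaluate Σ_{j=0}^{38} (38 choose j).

The entries of row 38 sum to 2^38 = 274877906944.

274877906944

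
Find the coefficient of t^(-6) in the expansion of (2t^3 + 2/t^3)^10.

General term: C(10,j)·(2t^3)^j·(2/t^3)^(10-j), with t-exponent 3j − 3(10−j) = 6j − 30.
Set 6j − 30 = -6: j = 4.
C(10,4) = 210; 2^4 = 16; 2^6 = 64.
Coefficient = 210 · 16 · 64 = 215040.

215040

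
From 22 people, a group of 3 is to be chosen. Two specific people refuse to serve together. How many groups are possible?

1520

All 3-subsets: C(22,3) = 1540. Those containing both fixed elements: C(20,1) = 20.
1540 − 20 = 1520.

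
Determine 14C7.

3432

C(14,7) = (14·13·12·11·10·9·8) / 7! = 17297280 / 5040 = 3432.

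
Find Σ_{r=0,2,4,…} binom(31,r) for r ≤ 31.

Even-r terms of row 31 sum to 2^30 = 1073741824.

1073741824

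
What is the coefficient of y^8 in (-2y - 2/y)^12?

General term: C(12,j)·(-2y)^j·(-2/y)^(12-j), with y-exponent 1j − 1(12−j) = 2j − 12.
Set 2j − 12 = 8: j = 10.
C(12,10) = 66; (-2)^10 = 1024; (-2)^2 = 4.
Coefficient = 66 · 1024 · 4 = 270336.

270336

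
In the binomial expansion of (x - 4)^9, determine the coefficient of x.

The general term is C(9,j)·(x)^j·(-4)^(9-j); the x^1 term has j = 1.
C(9,1) = 9.
Coefficient = C(9,1) · (-4)^8 = 9 · 65536 = 589824.

589824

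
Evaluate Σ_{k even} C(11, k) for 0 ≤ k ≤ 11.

Even-k terms of row 11 sum to 2^10 = 1024.

1024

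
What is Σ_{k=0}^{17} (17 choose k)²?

2333606220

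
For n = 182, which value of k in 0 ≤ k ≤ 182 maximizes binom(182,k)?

C(182,k) is maximized at k = 182/2 = 91.

91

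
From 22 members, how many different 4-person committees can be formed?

This is C(22,4) = 7315.

7315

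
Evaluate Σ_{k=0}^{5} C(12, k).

1 + 12 + 66 + 220 + 495 + 792 = 1586.

1586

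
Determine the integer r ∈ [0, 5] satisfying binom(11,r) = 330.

4

C(11,r) increases on 0 ≤ r ≤ 5. C(11,3) = 165 and C(11,4) = 330, so r = 4.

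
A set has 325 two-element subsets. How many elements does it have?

n(n−1)/2 = 325 ⇒ n(n−1) = 650. Since 26·25 = 650, n = 26.

26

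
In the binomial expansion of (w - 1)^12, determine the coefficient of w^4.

The general term is C(12,j)·(w)^j·(-1)^(12-j); the w^4 term has j = 4.
C(12,4) = 495.
Coefficient = C(12,4) = 495.

495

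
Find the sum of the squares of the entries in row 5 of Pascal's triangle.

252

By Vandermonde's identity, Σ C(5,i)² = C(10,5) = 252.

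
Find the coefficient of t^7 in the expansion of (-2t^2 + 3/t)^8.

-48384

General term: C(8,j)·(-2t^2)^j·(3/t)^(8-j), with t-exponent 2j − 1(8−j) = 3j − 8.
Set 3j − 8 = 7: j = 5.
C(8,5) = 56; (-2)^5 = -32; 3^3 = 27.
Coefficient = 56 · (-32) · 27 = -48384.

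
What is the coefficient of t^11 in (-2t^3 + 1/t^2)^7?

General term: C(7,j)·(-2t^3)^j·(1/t^2)^(7-j), with t-exponent 3j − 2(7−j) = 5j − 14.
Set 5j − 14 = 11: j = 5.
C(7,5) = 21; (-2)^5 = -32; 1^2 = 1.
Coefficient = 21 · (-32) · 1 = -672.

-672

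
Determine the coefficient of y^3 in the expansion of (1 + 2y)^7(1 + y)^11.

2139

Coefficient of y^3 = Σ_{j} C(7,j)·2^j·C(11,3-j)·1^(3-j) for j from 0 to 3.
= 165 + 770 + 924 + 280 = 2139.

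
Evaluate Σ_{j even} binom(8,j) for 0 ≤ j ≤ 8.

Half of (1+1)^8 + (1−1)^8 gives the even-index sum: 2^7 = 128.

128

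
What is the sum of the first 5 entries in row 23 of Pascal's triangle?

1 + 23 + 253 + 1771 + 8855 = 10903.

10903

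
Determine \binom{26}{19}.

657800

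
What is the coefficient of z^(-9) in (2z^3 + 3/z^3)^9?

489888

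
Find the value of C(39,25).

15084504396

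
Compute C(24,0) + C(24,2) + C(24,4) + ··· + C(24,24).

8388608

Even-r terms of row 24 sum to 2^23 = 8388608.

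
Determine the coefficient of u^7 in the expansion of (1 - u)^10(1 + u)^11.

-120

Coefficient of u^7 = Σ_{j} C(10,j)·(-1)^j·C(11,7-j)·1^(7-j) for j from 0 to 7.
= 330 + (-4620) + 20790 + (-39600) + 34650 + (-13860) + 2310 + (-120) = -120.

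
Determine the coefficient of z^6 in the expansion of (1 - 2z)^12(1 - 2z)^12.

8614144

Coefficient of z^6 = Σ_{j} C(12,j)·(-2)^j·C(12,6-j)·(-2)^(6-j) for j from 0 to 6.
= 59136 + 608256 + 2090880 + 3097600 + 2090880 + 608256 + 59136 = 8614144.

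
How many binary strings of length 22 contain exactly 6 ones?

Choose the 6 positions: C(22,6) = 74613.

74613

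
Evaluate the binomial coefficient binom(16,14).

120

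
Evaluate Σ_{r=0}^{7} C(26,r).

971712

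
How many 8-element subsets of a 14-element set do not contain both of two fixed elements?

2079

All 8-subsets: C(14,8) = 3003. Those containing both fixed elements: C(12,6) = 924.
3003 − 924 = 2079.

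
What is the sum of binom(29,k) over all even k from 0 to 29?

Half of (1+1)^29 + (1−1)^29 gives the even-index sum: 2^28 = 268435456.

268435456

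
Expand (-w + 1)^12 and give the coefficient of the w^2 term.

66

The general term is C(12,j)·(-w)^j·(1)^(12-j); the w^2 term has j = 2.
C(12,2) = 66.
Coefficient = C(12,2) = 66.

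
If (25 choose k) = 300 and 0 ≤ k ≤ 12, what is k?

2

C(25,k) increases on 0 ≤ k ≤ 12. C(25,1) = 25 and C(25,2) = 300, so k = 2.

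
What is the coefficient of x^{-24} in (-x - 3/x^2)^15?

-167403915

General term: C(15,j)·(-x)^j·(-3/x^2)^(15-j), with x-exponent 1j − 2(15−j) = 3j − 30.
Set 3j − 30 = -24: j = 2.
C(15,2) = 105; (-1)^2 = 1; (-3)^13 = -1594323.
Coefficient = 105 · 1 · (-1594323) = -167403915.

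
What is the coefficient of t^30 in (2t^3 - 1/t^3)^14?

372736

General term: C(14,j)·(2t^3)^j·(-1/t^3)^(14-j), with t-exponent 3j − 3(14−j) = 6j − 42.
Set 6j − 42 = 30: j = 12.
C(14,12) = 91; 2^12 = 4096; (-1)^2 = 1.
Coefficient = 91 · 4096 · 1 = 372736.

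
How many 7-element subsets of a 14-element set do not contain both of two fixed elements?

2640

All 7-subsets: C(14,7) = 3432. Those containing both fixed elements: C(12,5) = 792.
3432 − 792 = 2640.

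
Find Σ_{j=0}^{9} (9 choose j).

Setting x = 1 in (1+x)^9 gives Σ C(9,j) = 2^9 = 512.

512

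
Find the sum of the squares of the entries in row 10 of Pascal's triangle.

184756

By Vandermonde's identity, Σ C(10,k)² = C(20,10) = 184756.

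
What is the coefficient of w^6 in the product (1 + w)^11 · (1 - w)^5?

Coefficient of w^6 = Σ_{j} C(11,j)·1^j·C(5,6-j)·(-1)^(6-j) for j from 1 to 6.
= (-11) + 275 + (-1650) + 3300 + (-2310) + 462 = 66.

66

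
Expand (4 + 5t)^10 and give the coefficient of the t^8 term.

281250000

The general term is C(10,j)·(4)^j·(5t)^(10-j); the t^8 term has j = 2.
C(10,2) = 45.
Coefficient = C(10,2) · 4^2 · 5^8 = 45 · 16 · 390625 = 281250000.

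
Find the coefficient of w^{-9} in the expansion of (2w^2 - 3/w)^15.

General term: C(15,j)·(2w^2)^j·(-3/w)^(15-j), with w-exponent 2j − 1(15−j) = 3j − 15.
Set 3j − 15 = -9: j = 2.
C(15,2) = 105; 2^2 = 4; (-3)^13 = -1594323.
Coefficient = 105 · 4 · (-1594323) = -669615660.

-669615660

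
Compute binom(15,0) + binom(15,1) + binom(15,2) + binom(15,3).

1 + 15 + 105 + 455 = 576.

576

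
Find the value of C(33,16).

1166803110

C(33,16) = (33·32·31·30·29·28·27·26·25·24·23·22·21·20·19·18) / 16! = 24412776311194951680000 / 20922789888000 = 1166803110.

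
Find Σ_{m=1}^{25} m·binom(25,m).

419430400

Since m·C(25,m) = 25·C(24,m−1), the sum is 25·2^24 = 25·16777216 = 419430400.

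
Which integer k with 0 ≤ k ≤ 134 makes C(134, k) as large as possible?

67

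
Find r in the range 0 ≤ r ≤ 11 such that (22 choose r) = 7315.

C(22,r) increases on 0 ≤ r ≤ 11. C(22,3) = 1540 and C(22,4) = 7315, so r = 4.

4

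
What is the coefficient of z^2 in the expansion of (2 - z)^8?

The general term is C(8,j)·(2)^j·(-z)^(8-j); the z^2 term has j = 6.
C(8,6) = 28.
Coefficient = C(8,6) · 2^6 = 28 · 64 = 1792.

1792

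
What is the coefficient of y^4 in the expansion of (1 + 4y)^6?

The general term is C(6,j)·(1)^j·(4y)^(6-j); the y^4 term has j = 2.
C(6,2) = 15.
Coefficient = C(6,2) · 4^4 = 15 · 256 = 3840.

3840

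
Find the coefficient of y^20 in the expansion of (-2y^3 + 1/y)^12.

General term: C(12,j)·(-2y^3)^j·(1/y)^(12-j), with y-exponent 3j − 1(12−j) = 4j − 12.
Set 4j − 12 = 20: j = 8.
C(12,8) = 495; (-2)^8 = 256; 1^4 = 1.
Coefficient = 495 · 256 · 1 = 126720.

126720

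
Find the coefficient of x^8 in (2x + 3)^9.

The general term is C(9,j)·(2x)^j·(3)^(9-j); the x^8 term has j = 8.
C(9,8) = 9.
Coefficient = C(9,8) · 2^8 · 3^1 = 9 · 256 · 3 = 6912.

6912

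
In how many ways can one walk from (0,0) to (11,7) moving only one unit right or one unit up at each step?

31824

Each path is a sequence of 18 steps with 11 rights: C(18,11) = 31824.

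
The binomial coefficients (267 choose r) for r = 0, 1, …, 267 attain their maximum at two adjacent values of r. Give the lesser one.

For odd n = 267, C(267,r) peaks at r = (n−1)/2 and (n+1)/2; the lesser is 133.

133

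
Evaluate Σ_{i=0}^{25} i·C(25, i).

Since i·C(25,i) = 25·C(24,i−1), the sum is 25·2^24 = 25·16777216 = 419430400.

419430400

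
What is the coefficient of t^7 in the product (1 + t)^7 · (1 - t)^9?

70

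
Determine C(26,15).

7726160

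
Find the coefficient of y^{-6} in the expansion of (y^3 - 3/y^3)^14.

19702683

General term: C(14,j)·(y^3)^j·(-3/y^3)^(14-j), with y-exponent 3j − 3(14−j) = 6j − 42.
Set 6j − 42 = -6: j = 6.
C(14,6) = 3003; 1^6 = 1; (-3)^8 = 6561.
Coefficient = 3003 · 1 · 6561 = 19702683.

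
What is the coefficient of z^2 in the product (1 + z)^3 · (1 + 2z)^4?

Coefficient of z^2 = Σ_{j} C(3,j)·1^j·C(4,2-j)·2^(2-j) for j from 0 to 2.
= 24 + 24 + 3 = 51.

51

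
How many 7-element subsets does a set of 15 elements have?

C(15,7) = (15·14·13·12·11·10·9) / 7! = 32432400 / 5040 = 6435.

6435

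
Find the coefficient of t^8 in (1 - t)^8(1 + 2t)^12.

Coefficient of t^8 = Σ_{j} C(8,j)·(-1)^j·C(12,8-j)·2^(8-j) for j from 0 to 8.
= 126720 + (-811008) + 1655808 + (-1419264) + 554400 + (-98560) + 7392 + (-192) + 1 = 15297.

15297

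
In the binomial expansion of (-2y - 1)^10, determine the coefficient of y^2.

180

The general term is C(10,j)·(-2y)^j·(-1)^(10-j); the y^2 term has j = 2.
C(10,2) = 45.
Coefficient = C(10,2) · (-2)^2 = 45 · 4 = 180.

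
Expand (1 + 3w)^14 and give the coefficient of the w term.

The general term is C(14,j)·(1)^j·(3w)^(14-j); the w^1 term has j = 13.
C(14,13) = 14.
Coefficient = C(14,13) · 3^1 = 14 · 3 = 42.

42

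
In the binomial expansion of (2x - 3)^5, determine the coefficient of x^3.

720

The general term is C(5,j)·(2x)^j·(-3)^(5-j); the x^3 term has j = 3.
C(5,3) = 10.
Coefficient = C(5,3) · 2^3 · (-3)^2 = 10 · 8 · 9 = 720.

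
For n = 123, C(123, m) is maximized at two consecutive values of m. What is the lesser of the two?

61

For odd n = 123, C(123,m) peaks at m = (n−1)/2 and (n+1)/2; the lesser is 61.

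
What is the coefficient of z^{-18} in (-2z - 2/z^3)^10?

General term: C(10,j)·(-2z)^j·(-2/z^3)^(10-j), with z-exponent 1j − 3(10−j) = 4j − 30.
Set 4j − 30 = -18: j = 3.
C(10,3) = 120; (-2)^3 = -8; (-2)^7 = -128.
Coefficient = 120 · (-8) · (-128) = 122880.

122880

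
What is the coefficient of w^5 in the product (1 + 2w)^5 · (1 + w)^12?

Coefficient of w^5 = Σ_{j} C(5,j)·2^j·C(12,5-j)·1^(5-j) for j from 0 to 5.
= 792 + 4950 + 8800 + 5280 + 960 + 32 = 20814.

20814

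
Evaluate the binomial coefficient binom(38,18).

33578000610

C(38,18) = (38·37·36·35·34·33·32·31·30·29·28·27·26·25·24·23·22·21) / 18! = 214978908196382744494080000 / 6402373705728000 = 33578000610.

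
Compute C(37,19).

17672631900

C(37,19) = C(37,18) by symmetry.
C(37,18) = (37·36·35·34·33·32·31·30·29·28·27·26·25·24·23·22·21·20) / 18! = 113146793787569865523200000 / 6402373705728000 = 17672631900.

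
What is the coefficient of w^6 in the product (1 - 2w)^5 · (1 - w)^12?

51908

Coefficient of w^6 = Σ_{j} C(5,j)·(-2)^j·C(12,6-j)·(-1)^(6-j) for j from 0 to 5.
= 924 + 7920 + 19800 + 17600 + 5280 + 384 = 51908.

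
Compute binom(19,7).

50388

C(19,7) = (19·18·17·16·15·14·13) / 7! = 253955520 / 5040 = 50388.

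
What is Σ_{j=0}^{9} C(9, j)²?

48620

By Vandermonde's identity, Σ C(9,j)² = C(18,9) = 48620.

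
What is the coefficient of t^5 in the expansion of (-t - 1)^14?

2002

The general term is C(14,j)·(-t)^j·(-1)^(14-j); the t^5 term has j = 5.
C(14,5) = 2002.
Coefficient = C(14,5) · (-1)^5 · (-1)^9 = 2002 · (-1) · (-1) = 2002.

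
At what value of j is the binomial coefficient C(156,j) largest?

78

C(156,j) is maximized at j = 156/2 = 78.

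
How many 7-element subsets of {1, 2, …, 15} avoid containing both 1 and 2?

All 7-subsets: C(15,7) = 6435. Those containing both fixed elements: C(13,5) = 1287.
6435 − 1287 = 5148.

5148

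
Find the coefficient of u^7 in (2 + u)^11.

5280

The general term is C(11,j)·(2)^j·(u)^(11-j); the u^7 term has j = 4.
C(11,4) = 330.
Coefficient = C(11,4) · 2^4 = 330 · 16 = 5280.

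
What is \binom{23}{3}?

1771

C(23,3) = (23·22·21) / 3! = 10626 / 6 = 1771.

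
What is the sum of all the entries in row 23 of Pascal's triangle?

8388608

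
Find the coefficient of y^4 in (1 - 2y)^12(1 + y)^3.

3408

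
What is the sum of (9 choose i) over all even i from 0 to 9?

256

Half of (1+1)^9 + (1−1)^9 gives the even-index sum: 2^8 = 256.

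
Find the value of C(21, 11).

C(21,11) = C(21,10) by symmetry.
C(21,10) = (21·20·19·18·17·16·15·14·13·12) / 10! = 1279935820800 / 3628800 = 352716.

352716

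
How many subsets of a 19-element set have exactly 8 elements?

Choose the 8 positions: C(19,8) = 75582.

75582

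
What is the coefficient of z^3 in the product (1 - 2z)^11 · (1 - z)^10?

-4630

Coefficient of z^3 = Σ_{j} C(11,j)·(-2)^j·C(10,3-j)·(-1)^(3-j) for j from 0 to 3.
= (-120) + (-990) + (-2200) + (-1320) = -4630.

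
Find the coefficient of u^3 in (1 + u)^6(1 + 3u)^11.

Coefficient of u^3 = Σ_{j} C(6,j)·1^j·C(11,3-j)·3^(3-j) for j from 0 to 3.
= 4455 + 2970 + 495 + 20 = 7940.

7940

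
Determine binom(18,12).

18564

C(18,12) = C(18,6) by symmetry.
C(18,6) = (18·17·16·15·14·13) / 6! = 13366080 / 720 = 18564.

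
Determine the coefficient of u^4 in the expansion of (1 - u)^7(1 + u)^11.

-20

Coefficient of u^4 = Σ_{j} C(7,j)·(-1)^j·C(11,4-j)·1^(4-j) for j from 0 to 4.
= 330 + (-1155) + 1155 + (-385) + 35 = -20.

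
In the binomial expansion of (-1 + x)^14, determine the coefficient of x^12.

91

The general term is C(14,j)·(-1)^j·(x)^(14-j); the x^12 term has j = 2.
C(14,2) = 91.
Coefficient = C(14,2) = 91.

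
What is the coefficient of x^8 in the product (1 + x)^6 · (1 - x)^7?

Coefficient of x^8 = Σ_{j} C(6,j)·1^j·C(7,8-j)·(-1)^(8-j) for j from 1 to 6.
= (-6) + 105 + (-420) + 525 + (-210) + 21 = 15.

15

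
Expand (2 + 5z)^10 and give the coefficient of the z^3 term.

1920000

The general term is C(10,j)·(2)^j·(5z)^(10-j); the z^3 term has j = 7.
C(10,7) = 120.
Coefficient = C(10,7) · 2^7 · 5^3 = 120 · 128 · 125 = 1920000.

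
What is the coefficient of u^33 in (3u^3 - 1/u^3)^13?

-6908733

General term: C(13,j)·(3u^3)^j·(-1/u^3)^(13-j), with u-exponent 3j − 3(13−j) = 6j − 39.
Set 6j − 39 = 33: j = 12.
C(13,12) = 13; 3^12 = 531441; (-1)^1 = -1.
Coefficient = 13 · 531441 · (-1) = -6908733.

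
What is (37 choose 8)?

C(37,8) = (37·36·35·34·33·32·31·30) / 8! = 1556675366400 / 40320 = 38608020.

38608020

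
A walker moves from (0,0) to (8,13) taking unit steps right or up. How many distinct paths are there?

203490

Each path is a sequence of 21 steps with 8 rights: C(21,8) = 203490.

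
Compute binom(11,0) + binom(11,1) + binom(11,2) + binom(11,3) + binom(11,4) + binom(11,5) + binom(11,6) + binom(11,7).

1 + 11 + 55 + 165 + 330 + 462 + 462 + 330 = 1816.

1816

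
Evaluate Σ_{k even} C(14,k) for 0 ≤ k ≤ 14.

Even-k terms of row 14 sum to 2^13 = 8192.

8192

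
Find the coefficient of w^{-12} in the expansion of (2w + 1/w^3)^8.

General term: C(8,j)·(2w)^j·(1/w^3)^(8-j), with w-exponent 1j − 3(8−j) = 4j − 24.
Set 4j − 24 = -12: j = 3.
C(8,3) = 56; 2^3 = 8; 1^5 = 1.
Coefficient = 56 · 8 · 1 = 448.

448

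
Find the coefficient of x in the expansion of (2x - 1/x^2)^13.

366080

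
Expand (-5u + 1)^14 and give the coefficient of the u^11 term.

-17773437500

The general term is C(14,j)·(-5u)^j·(1)^(14-j); the u^11 term has j = 11.
C(14,11) = 364.
Coefficient = C(14,11) · (-5)^11 = 364 · (-48828125) = -17773437500.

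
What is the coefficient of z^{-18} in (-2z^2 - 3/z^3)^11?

General term: C(11,j)·(-2z^2)^j·(-3/z^3)^(11-j), with z-exponent 2j − 3(11−j) = 5j − 33.
Set 5j − 33 = -18: j = 3.
C(11,3) = 165; (-2)^3 = -8; (-3)^8 = 6561.
Coefficient = 165 · (-8) · 6561 = -8660520.

-8660520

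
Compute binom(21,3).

C(21,3) = (21·20·19) / 3! = 7980 / 6 = 1330.

1330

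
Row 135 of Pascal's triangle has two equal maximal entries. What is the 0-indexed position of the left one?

67

For odd n = 135, C(135,i) peaks at i = (n−1)/2 and (n+1)/2; the smaller is 67.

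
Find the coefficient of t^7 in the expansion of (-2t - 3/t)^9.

General term: C(9,j)·(-2t)^j·(-3/t)^(9-j), with t-exponent 1j − 1(9−j) = 2j − 9.
Set 2j − 9 = 7: j = 8.
C(9,8) = 9; (-2)^8 = 256; (-3)^1 = -3.
Coefficient = 9 · 256 · (-3) = -6912.

-6912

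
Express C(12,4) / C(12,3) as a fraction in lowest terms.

C(n,k+1)/C(n,k) = (n−k)/(k+1) = (12−3)/(3+1) = 9/4.

9/4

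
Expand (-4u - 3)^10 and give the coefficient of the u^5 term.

62705664

The general term is C(10,j)·(-4u)^j·(-3)^(10-j); the u^5 term has j = 5.
C(10,5) = 252.
Coefficient = C(10,5) · (-4)^5 · (-3)^5 = 252 · (-1024) · (-243) = 62705664.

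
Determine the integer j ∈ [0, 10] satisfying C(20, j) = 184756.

10

C(20,j) increases on 0 ≤ j ≤ 10. C(20,9) = 167960 and C(20,10) = 184756, so j = 10.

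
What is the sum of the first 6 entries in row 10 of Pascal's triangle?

638

1 + 10 + 45 + 120 + 210 + 252 = 638.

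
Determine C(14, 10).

C(14,10) = C(14,4) by symmetry.
C(14,4) = (14·13·12·11) / 4! = 24024 / 24 = 1001.

1001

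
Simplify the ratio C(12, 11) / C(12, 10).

2/11

C(n,k+1)/C(n,k) = (n−k)/(k+1) = (12−10)/(10+1) = 2/11.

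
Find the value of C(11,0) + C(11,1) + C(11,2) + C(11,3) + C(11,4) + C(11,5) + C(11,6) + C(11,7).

1816

1 + 11 + 55 + 165 + 330 + 462 + 462 + 330 = 1816.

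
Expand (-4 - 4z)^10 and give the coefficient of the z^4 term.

220200960

The general term is C(10,j)·(-4)^j·(-4z)^(10-j); the z^4 term has j = 6.
C(10,6) = 210.
Coefficient = C(10,6) · (-4)^6 · (-4)^4 = 210 · 4096 · 256 = 220200960.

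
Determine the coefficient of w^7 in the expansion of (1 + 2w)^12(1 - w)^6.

Coefficient of w^7 = Σ_{j} C(12,j)·2^j·C(6,7-j)·(-1)^(7-j) for j from 1 to 7.
= 24 + (-1584) + 26400 + (-158400) + 380160 + (-354816) + 101376 = -6840.

-6840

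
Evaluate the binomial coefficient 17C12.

C(17,12) = C(17,5) by symmetry.
C(17,5) = (17·16·15·14·13) / 5! = 742560 / 120 = 6188.

6188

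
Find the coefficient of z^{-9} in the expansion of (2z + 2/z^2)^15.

General term: C(15,j)·(2z)^j·(2/z^2)^(15-j), with z-exponent 1j − 2(15−j) = 3j − 30.
Set 3j − 30 = -9: j = 7.
C(15,7) = 6435; 2^7 = 128; 2^8 = 256.
Coefficient = 6435 · 128 · 256 = 210862080.

210862080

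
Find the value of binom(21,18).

1330

C(21,18) = C(21,3) by symmetry.
C(21,3) = (21·20·19) / 3! = 7980 / 6 = 1330.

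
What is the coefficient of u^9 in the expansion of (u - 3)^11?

495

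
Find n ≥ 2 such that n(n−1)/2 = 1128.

48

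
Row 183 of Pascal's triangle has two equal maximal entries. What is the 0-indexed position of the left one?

91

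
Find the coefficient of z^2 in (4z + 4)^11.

230686720

The general term is C(11,j)·(4z)^j·(4)^(11-j); the z^2 term has j = 2.
C(11,2) = 55.
Coefficient = C(11,2) · 4^2 · 4^9 = 55 · 16 · 262144 = 230686720.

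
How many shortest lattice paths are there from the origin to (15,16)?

Each path is a sequence of 31 steps with 15 rights: C(31,15) = 300540195.

300540195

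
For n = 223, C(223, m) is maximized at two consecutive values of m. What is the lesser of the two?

For odd n = 223, C(223,m) peaks at m = (n−1)/2 and (n+1)/2; the lesser is 111.

111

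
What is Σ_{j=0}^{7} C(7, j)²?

3432

Σ C(7,j)² is the coefficient of x^7 in (1+x)^7(1+x)^7 = (1+x)^14, i.e. C(14,7) = 3432.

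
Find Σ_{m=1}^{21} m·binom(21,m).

Since m·C(21,m) = 21·C(20,m−1), the sum is 21·2^20 = 21·1048576 = 22020096.

22020096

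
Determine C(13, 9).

715

C(13,9) = C(13,4) by symmetry.
C(13,4) = (13·12·11·10) / 4! = 17160 / 24 = 715.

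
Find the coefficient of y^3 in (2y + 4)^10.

The general term is C(10,j)·(2y)^j·(4)^(10-j); the y^3 term has j = 3.
C(10,3) = 120.
Coefficient = C(10,3) · 2^3 · 4^7 = 120 · 8 · 16384 = 15728640.

15728640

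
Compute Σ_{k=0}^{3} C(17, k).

1 + 17 + 136 + 680 = 834.

834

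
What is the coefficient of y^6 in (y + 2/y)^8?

16

General term: C(8,j)·(y)^j·(2/y)^(8-j), with y-exponent 1j − 1(8−j) = 2j − 8.
Set 2j − 8 = 6: j = 7.
C(8,7) = 8; 1^7 = 1; 2^1 = 2.
Coefficient = 8 · 1 · 2 = 16.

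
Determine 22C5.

C(22,5) = (22·21·20·19·18) / 5! = 3160080 / 120 = 26334.

26334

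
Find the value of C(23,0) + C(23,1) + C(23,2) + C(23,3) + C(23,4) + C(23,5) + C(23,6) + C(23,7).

390656

1 + 23 + 253 + 1771 + 8855 + 33649 + 100947 + 245157 = 390656.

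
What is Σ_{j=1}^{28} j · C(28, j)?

3758096384

Differentiating (1+x)^28 and setting x=1: Σ j·C(28,j) = 28·2^27 = 3758096384.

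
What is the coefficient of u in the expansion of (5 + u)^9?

The general term is C(9,j)·(5)^j·(u)^(9-j); the u^1 term has j = 8.
C(9,8) = 9.
Coefficient = C(9,8) · 5^8 = 9 · 390625 = 3515625.

3515625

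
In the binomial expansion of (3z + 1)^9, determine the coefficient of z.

The general term is C(9,j)·(3z)^j·(1)^(9-j); the z^1 term has j = 1.
C(9,1) = 9.
Coefficient = C(9,1) · 3^1 = 9 · 3 = 27.

27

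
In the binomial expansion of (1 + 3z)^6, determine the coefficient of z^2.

The general term is C(6,j)·(1)^j·(3z)^(6-j); the z^2 term has j = 4.
C(6,4) = 15.
Coefficient = C(6,4) · 3^2 = 15 · 9 = 135.

135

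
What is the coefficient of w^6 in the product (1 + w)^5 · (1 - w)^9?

Coefficient of w^6 = Σ_{j} C(5,j)·1^j·C(9,6-j)·(-1)^(6-j) for j from 0 to 5.
= 84 + (-630) + 1260 + (-840) + 180 + (-9) = 45.

45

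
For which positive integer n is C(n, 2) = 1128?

n(n−1)/2 = 1128 ⇒ n(n−1) = 2256. Since 48·47 = 2256, n = 48.

48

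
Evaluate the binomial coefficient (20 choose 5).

C(20,5) = (20·19·18·17·16) / 5! = 1860480 / 120 = 15504.

15504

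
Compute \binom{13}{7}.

1716

C(13,7) = C(13,6) by symmetry.
C(13,6) = (13·12·11·10·9·8) / 6! = 1235520 / 720 = 1716.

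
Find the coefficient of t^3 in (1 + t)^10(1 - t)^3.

14

Coefficient of t^3 = Σ_{j} C(10,j)·1^j·C(3,3-j)·(-1)^(3-j) for j from 0 to 3.
= (-1) + 30 + (-135) + 120 = 14.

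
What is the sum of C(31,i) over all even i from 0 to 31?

Even-i terms of row 31 sum to 2^30 = 1073741824.

1073741824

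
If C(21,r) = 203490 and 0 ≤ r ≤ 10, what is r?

C(21,r) increases on 0 ≤ r ≤ 10. C(21,7) = 116280 and C(21,8) = 203490, so r = 8.

8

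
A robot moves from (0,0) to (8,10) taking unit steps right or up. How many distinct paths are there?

Each path is a sequence of 18 steps with 8 rights: C(18,8) = 43758.

43758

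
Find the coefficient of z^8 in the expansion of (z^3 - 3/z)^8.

General term: C(8,j)·(z^3)^j·(-3/z)^(8-j), with z-exponent 3j − 1(8−j) = 4j − 8.
Set 4j − 8 = 8: j = 4.
C(8,4) = 70; 1^4 = 1; (-3)^4 = 81.
Coefficient = 70 · 1 · 81 = 5670.

5670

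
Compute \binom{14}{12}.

91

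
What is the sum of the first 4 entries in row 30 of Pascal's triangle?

1 + 30 + 435 + 4060 = 4526.

4526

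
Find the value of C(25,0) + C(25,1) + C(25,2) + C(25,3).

2626

1 + 25 + 300 + 2300 = 2626.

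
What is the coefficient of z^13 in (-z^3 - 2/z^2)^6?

General term: C(6,j)·(-z^3)^j·(-2/z^2)^(6-j), with z-exponent 3j − 2(6−j) = 5j − 12.
Set 5j − 12 = 13: j = 5.
C(6,5) = 6; (-1)^5 = -1; (-2)^1 = -2.
Coefficient = 6 · (-1) · (-2) = 12.

12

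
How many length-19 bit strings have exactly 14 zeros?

Choose the 14 positions: C(19,14) = 11628.

11628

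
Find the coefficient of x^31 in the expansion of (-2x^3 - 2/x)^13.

-638976

General term: C(13,j)·(-2x^3)^j·(-2/x)^(13-j), with x-exponent 3j − 1(13−j) = 4j − 13.
Set 4j − 13 = 31: j = 11.
C(13,11) = 78; (-2)^11 = -2048; (-2)^2 = 4.
Coefficient = 78 · (-2048) · 4 = -638976.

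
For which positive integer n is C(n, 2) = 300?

25

n(n−1)/2 = 300 ⇒ n(n−1) = 600. Since 25·24 = 600, n = 25.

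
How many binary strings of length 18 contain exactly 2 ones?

153

Choose the 2 positions: C(18,2) = 153.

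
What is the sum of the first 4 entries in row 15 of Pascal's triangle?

576

1 + 15 + 105 + 455 = 576.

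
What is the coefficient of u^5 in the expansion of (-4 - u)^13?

-84344832

The general term is C(13,j)·(-4)^j·(-u)^(13-j); the u^5 term has j = 8.
C(13,8) = 1287.
Coefficient = C(13,8) · (-4)^8 · (-1)^5 = 1287 · 65536 · (-1) = -84344832.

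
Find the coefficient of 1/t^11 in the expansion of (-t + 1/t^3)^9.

126

General term: C(9,j)·(-t)^j·(1/t^3)^(9-j), with t-exponent 1j − 3(9−j) = 4j − 27.
Set 4j − 27 = -11: j = 4.
C(9,4) = 126; (-1)^4 = 1; 1^5 = 1.
Coefficient = 126 · 1 · 1 = 126.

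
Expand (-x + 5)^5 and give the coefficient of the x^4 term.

The general term is C(5,j)·(-x)^j·(5)^(5-j); the x^4 term has j = 4.
C(5,4) = 5.
Coefficient = C(5,4) · 5^1 = 5 · 5 = 25.

25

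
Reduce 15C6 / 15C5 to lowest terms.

5/3

C(n,k+1)/C(n,k) = (n−k)/(k+1) = (15−5)/(5+1) = 10/6 = 5/3.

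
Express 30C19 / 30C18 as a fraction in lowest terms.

12/19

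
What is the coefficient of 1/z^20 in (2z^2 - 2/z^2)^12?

General term: C(12,j)·(2z^2)^j·(-2/z^2)^(12-j), with z-exponent 2j − 2(12−j) = 4j − 24.
Set 4j − 24 = -20: j = 1.
C(12,1) = 12; 2^1 = 2; (-2)^11 = -2048.
Coefficient = 12 · 2 · (-2048) = -49152.

-49152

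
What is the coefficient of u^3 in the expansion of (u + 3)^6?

The general term is C(6,j)·(u)^j·(3)^(6-j); the u^3 term has j = 3.
C(6,3) = 20.
Coefficient = C(6,3) · 3^3 = 20 · 27 = 540.

540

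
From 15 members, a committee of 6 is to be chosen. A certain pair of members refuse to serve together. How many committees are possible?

4290

All 6-subsets: C(15,6) = 5005. Those containing both fixed elements: C(13,4) = 715.
5005 − 715 = 4290.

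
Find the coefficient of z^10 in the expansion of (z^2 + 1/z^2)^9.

General term: C(9,j)·(z^2)^j·(1/z^2)^(9-j), with z-exponent 2j − 2(9−j) = 4j − 18.
Set 4j − 18 = 10: j = 7.
C(9,7) = 36; 1^7 = 1; 1^2 = 1.
Coefficient = 36 · 1 · 1 = 36.

36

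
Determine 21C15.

54264

C(21,15) = C(21,6) by symmetry.
C(21,6) = (21·20·19·18·17·16) / 6! = 39070080 / 720 = 54264.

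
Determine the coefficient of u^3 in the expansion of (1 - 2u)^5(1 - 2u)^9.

(1 - 2u)^5(1 - 2u)^9 = (1 - 2u)^14, so the coefficient of u^3 is C(14,3)·(-2)^3 = 364·-8 = -2912.

-2912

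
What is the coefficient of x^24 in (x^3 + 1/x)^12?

General term: C(12,j)·(x^3)^j·(1/x)^(12-j), with x-exponent 3j − 1(12−j) = 4j − 12.
Set 4j − 12 = 24: j = 9.
C(12,9) = 220; 1^9 = 1; 1^3 = 1.
Coefficient = 220 · 1 · 1 = 220.

220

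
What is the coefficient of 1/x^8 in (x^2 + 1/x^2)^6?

6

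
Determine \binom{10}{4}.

210

C(10,4) = (10·9·8·7) / 4! = 5040 / 24 = 210.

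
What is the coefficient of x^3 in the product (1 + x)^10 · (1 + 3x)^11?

Coefficient of x^3 = Σ_{j} C(10,j)·1^j·C(11,3-j)·3^(3-j) for j from 0 to 3.
= 4455 + 4950 + 1485 + 120 = 11010.

11010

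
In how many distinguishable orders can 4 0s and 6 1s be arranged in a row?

Choose positions for the 0s: C(10,4) = 210.

210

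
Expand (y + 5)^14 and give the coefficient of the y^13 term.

The general term is C(14,j)·(y)^j·(5)^(14-j); the y^13 term has j = 13.
C(14,13) = 14.
Coefficient = C(14,13) · 5^1 = 14 · 5 = 70.

70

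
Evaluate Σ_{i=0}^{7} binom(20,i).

1 + 20 + 190 + 1140 + 4845 + 15504 + 38760 + 77520 = 137980.

137980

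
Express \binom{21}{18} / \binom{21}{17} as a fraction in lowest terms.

2/9

C(n,k+1)/C(n,k) = (n−k)/(k+1) = (21−17)/(17+1) = 4/18 = 2/9.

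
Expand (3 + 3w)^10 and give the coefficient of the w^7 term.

7085880

The general term is C(10,j)·(3)^j·(3w)^(10-j); the w^7 term has j = 3.
C(10,3) = 120.
Coefficient = C(10,3) · 3^3 · 3^7 = 120 · 27 · 2187 = 7085880.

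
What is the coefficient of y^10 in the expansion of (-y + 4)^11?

44

The general term is C(11,j)·(-y)^j·(4)^(11-j); the y^10 term has j = 10.
C(11,10) = 11.
Coefficient = C(11,10) · 4^1 = 11 · 4 = 44.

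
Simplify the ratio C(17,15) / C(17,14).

1/5

C(n,k+1)/C(n,k) = (n−k)/(k+1) = (17−14)/(14+1) = 3/15 = 1/5.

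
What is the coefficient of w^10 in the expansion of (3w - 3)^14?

4787751969

The general term is C(14,j)·(3w)^j·(-3)^(14-j); the w^10 term has j = 10.
C(14,10) = 1001.
Coefficient = C(14,10) · 3^10 · (-3)^4 = 1001 · 59049 · 81 = 4787751969.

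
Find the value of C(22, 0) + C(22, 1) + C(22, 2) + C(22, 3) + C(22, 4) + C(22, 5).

35443

1 + 22 + 231 + 1540 + 7315 + 26334 = 35443.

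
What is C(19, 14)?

11628

C(19,14) = C(19,5) by symmetry.
C(19,5) = (19·18·17·16·15) / 5! = 1395360 / 120 = 11628.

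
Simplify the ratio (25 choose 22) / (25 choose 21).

C(n,k+1)/C(n,k) = (n−k)/(k+1) = (25−21)/(21+1) = 4/22 = 2/11.

2/11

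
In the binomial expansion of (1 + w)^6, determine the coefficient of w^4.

The general term is C(6,j)·(1)^j·(w)^(6-j); the w^4 term has j = 2.
C(6,2) = 15.
Coefficient = C(6,2) = 15.

15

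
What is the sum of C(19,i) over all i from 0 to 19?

524288

Setting x = 1 in (1+x)^19 gives Σ C(19,i) = 2^19 = 524288.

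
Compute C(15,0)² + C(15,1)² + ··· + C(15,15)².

155117520

Σ C(15,k)² is the coefficient of x^15 in (1+x)^15(1+x)^15 = (1+x)^30, i.e. C(30,15) = 155117520.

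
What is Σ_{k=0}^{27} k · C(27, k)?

Differentiating (1+x)^27 and setting x=1: Σ k·C(27,k) = 27·2^26 = 1811939328.

1811939328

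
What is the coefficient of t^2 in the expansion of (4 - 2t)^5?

2560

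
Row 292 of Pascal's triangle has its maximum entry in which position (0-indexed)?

146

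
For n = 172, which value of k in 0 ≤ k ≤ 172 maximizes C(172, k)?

86

C(172,k) is maximized at k = 172/2 = 86.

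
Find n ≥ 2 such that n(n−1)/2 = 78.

n(n−1)/2 = 78 ⇒ n(n−1) = 156. Since 13·12 = 156, n = 13.

13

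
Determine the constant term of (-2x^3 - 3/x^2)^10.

2449440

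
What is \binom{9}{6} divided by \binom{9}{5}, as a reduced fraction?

C(n,k+1)/C(n,k) = (n−k)/(k+1) = (9−5)/(5+1) = 4/6 = 2/3.

2/3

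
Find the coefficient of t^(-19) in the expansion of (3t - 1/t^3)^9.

-324

General term: C(9,j)·(3t)^j·(-1/t^3)^(9-j), with t-exponent 1j − 3(9−j) = 4j − 27.
Set 4j − 27 = -19: j = 2.
C(9,2) = 36; 3^2 = 9; (-1)^7 = -1.
Coefficient = 36 · 9 · (-1) = -324.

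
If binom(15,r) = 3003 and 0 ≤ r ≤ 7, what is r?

5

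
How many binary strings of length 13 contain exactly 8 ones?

1287

Choose the 8 positions: C(13,8) = 1287.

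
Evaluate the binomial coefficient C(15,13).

105

C(15,13) = C(15,2) by symmetry.
C(15,2) = (15·14) / 2! = 210 / 2 = 105.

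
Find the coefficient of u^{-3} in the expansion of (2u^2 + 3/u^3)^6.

4320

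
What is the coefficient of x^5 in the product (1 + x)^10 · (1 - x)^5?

1

Coefficient of x^5 = Σ_{j} C(10,j)·1^j·C(5,5-j)·(-1)^(5-j) for j from 0 to 5.
= (-1) + 50 + (-450) + 1200 + (-1050) + 252 = 1.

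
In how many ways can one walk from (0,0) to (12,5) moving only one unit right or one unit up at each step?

6188

Each path is a sequence of 17 steps with 12 rights: C(17,12) = 6188.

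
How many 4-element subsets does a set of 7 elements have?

35

C(7,4) = C(7,3) by symmetry.
C(7,3) = (7·6·5) / 3! = 210 / 6 = 35.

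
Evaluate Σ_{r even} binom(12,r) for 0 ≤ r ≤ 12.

2048

Even-r terms of row 12 sum to 2^11 = 2048.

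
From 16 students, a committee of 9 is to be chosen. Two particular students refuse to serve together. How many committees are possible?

8008

All 9-subsets: C(16,9) = 11440. Those containing both fixed elements: C(14,7) = 3432.
11440 − 3432 = 8008.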